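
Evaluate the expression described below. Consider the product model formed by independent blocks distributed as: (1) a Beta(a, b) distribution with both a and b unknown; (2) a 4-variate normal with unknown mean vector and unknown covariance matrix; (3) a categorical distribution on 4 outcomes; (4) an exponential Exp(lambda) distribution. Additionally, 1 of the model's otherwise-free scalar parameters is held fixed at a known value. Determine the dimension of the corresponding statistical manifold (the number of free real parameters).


The dimension of a statistical manifold equals the number of free
(independent) real parameters of the model. For a product of independent
blocks the parameter counts add.
- Beta (a, b): 2.
- 4-variate normal: 4 (mean) + 4*5/2 = 10 (symmetric covariance) = 14.
- categorical on 4 outcomes (probabilities sum to 1): 4-1 = 3.
- exponential (lambda): 1.
Total = 2 + 14 + 3 + 1 = 20.
1 parameter(s) fixed at known values: 20 - 1 = 19.
Dimension = 19

19


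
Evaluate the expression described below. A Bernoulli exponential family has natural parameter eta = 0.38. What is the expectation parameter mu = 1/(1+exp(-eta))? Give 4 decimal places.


Dual coordinate (expectation parameter) for Bernoulli:
mu = 1/(1+exp(-eta)).
eta = 0.38.
exp(-eta) = exp(-0.38) = 0.683861.
mu = 1/(1+0.683861) = 0.5939

0.5939


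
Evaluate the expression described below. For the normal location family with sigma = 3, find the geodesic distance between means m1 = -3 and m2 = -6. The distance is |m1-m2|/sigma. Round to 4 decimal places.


On the fixed-variance normal subfamily, geodesic distance = |m1-m2|/sigma.
|-3 - -6| = 3.
sigma = 3.
d = 3/3 = 1.0000

1.0000


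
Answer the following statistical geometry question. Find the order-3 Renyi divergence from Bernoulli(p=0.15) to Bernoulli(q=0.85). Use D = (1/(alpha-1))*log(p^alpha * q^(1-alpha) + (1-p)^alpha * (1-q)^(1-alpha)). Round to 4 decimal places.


Renyi divergence of order alpha between Bernoulli distributions:
D = (1/(alpha-1))*log(p^alpha * q^(1-alpha) + (1-p)^alpha * (1-q)^(1-alpha)).
alpha = 3, p = 0.15, q = 0.85.
p^alpha * q^(1-alpha) = 0.15^3 * 0.85^-2 = 0.004671.
(1-p)^alpha * (1-q)^(1-alpha) = 0.85^3 * 0.15^-2 = 27.294444.
sum = 0.004671 + 27.294444 = 27.299116.
D = (1/2)*log(27.299116) = 1.6534

1.6534


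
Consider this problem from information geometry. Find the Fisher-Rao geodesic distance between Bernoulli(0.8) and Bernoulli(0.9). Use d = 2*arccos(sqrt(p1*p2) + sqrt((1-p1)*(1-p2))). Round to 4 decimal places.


Geodesic distance on Bernoulli manifold:
d(p1,p2) = 2*arccos(sqrt(p1*p2) + sqrt((1-p1)*(1-p2))).
sqrt(p1*p2) = sqrt(0.8*0.9) = 0.848528.
sqrt((1-p1)*(1-p2)) = sqrt(0.2*0.1) = 0.141421.
arg = 0.848528 + 0.141421 = 0.989949.
d = 2*arccos(0.989949) = 0.2838

0.2838


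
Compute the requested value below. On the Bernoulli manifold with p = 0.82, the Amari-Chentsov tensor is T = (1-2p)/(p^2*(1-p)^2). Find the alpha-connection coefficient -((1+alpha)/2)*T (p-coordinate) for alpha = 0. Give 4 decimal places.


Skewness (Amari-Chentsov) tensor: T = (1-2p)/(p^2*(1-p)^2).
p = 0.82, 1-2p = -0.64, p^2 = 0.6724, (1-p)^2 = 0.0324.
T = -0.64/(0.6724 * 0.0324) = -29.376988.
In the p-coordinate, Gamma^(alpha) = Gamma^(0) - (alpha/2)*T with Gamma^(0) = (1/2)*g'(p) = -T/2,
so Gamma^(alpha) = -((1+alpha)/2)*T.
alpha = 0, -(1+alpha)/2 = -0.5.
Gamma = -0.5 * -29.376988 = 14.6885

14.6885


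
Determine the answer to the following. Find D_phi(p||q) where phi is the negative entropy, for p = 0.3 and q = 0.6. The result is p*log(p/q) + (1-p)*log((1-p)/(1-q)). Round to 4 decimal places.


Bregman divergence with negative entropy generator:
D = p*log(p/q) + (1-p)*log((1-p)/(1-q)).
p = 0.3, q = 0.6.
p*log(p/q) = 0.3*log(0.3/0.6) = -0.207944.
(1-p)*log((1-p)/(1-q)) = 0.7*log(0.7/0.4) = 0.391731.
D = -0.207944 + 0.391731 = 0.1838

0.1838


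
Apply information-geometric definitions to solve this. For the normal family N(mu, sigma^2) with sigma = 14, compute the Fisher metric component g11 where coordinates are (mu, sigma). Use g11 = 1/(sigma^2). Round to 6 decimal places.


For the 2-parameter normal family, the Fisher metric has:
  g11 = 1/sigma^2, g22 = 2/sigma^2.
sigma = 14, sigma^2 = 196.
g11 = 0.005102

0.005102


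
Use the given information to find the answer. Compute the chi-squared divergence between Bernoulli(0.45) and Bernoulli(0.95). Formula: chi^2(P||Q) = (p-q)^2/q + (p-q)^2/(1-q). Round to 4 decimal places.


Chi-squared divergence between Bernoulli distributions:
chi^2 = (p-q)^2/q + (p-q)^2/(1-q).
p = 0.45, q = 0.95, p-q = -0.5.
(p-q)^2 = 0.25.
term1 = 0.25/0.95 = 0.263158.
term2 = 0.25/0.05 = 5.0.
chi^2 = 0.263158 + 5.0 = 5.2632

5.2632


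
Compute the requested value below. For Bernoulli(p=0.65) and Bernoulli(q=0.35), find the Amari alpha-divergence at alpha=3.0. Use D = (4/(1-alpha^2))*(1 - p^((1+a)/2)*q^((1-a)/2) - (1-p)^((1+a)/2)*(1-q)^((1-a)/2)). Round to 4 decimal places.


Amari alpha-divergence:
D = (4/(1-alpha^2))*(1 - p^((1+a)/2)*q^((1-a)/2) - (1-p)^((1+a)/2)*(1-q)^((1-a)/2)).
alpha = 3.0, p = 0.65, q = 0.35.
e1 = (1+alpha)/2 = 2.0, e2 = (1-alpha)/2 = -1.0.
t1 = p^e1 * q^e2 = 0.65^2.0 * 0.35^-1.0 = 1.207143.
t2 = (1-p)^e1 * (1-q)^e2 = 0.35^2.0 * 0.65^-1.0 = 0.188462.
4/(1-alpha^2) = -0.5.
D = -0.5*(1 - 1.207143 - 0.188462) = 0.1978

0.1978


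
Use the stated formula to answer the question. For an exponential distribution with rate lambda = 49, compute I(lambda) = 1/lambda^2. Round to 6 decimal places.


Fisher information for exponential: I(lambda) = 1/lambda^2.
lambda = 49, lambda^2 = 2401.
I = 1/2401 = 0.000416

0.000416


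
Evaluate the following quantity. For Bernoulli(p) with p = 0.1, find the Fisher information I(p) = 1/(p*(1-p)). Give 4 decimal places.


For Bernoulli(p), Fisher information is I(p) = 1/(p*(1-p)).
p = 0.1, 1-p = 0.9.
p*(1-p) = 0.09.
I(p) = 1/0.09 = 11.1111

11.1111


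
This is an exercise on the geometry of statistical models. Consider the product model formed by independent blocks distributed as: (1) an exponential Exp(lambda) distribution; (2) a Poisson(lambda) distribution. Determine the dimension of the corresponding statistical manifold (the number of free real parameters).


The dimension of a statistical manifold equals the number of free
(independent) real parameters of the model. For a product of independent
blocks the parameter counts add.
- exponential (lambda): 1.
- Poisson (lambda): 1.
Total = 1 + 1 = 2.
Dimension = 2

2


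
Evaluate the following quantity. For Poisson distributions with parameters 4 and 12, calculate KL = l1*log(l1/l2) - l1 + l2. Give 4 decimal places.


KL divergence for Poisson:
KL = l1*log(l1/l2) - l1 + l2.
l1 = 4, l2 = 12.
log(4/12) = -1.098612.
l1*log(l1/l2) = 4 * -1.098612 = -4.394449.
KL = -4.394449 - 4 + 12 = 3.6056

3.6056


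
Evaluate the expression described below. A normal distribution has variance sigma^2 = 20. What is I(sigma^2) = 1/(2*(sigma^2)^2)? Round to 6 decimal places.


Fisher information for variance: I(sigma^2) = 1/(2*sigma^4).
sigma^2 = 20, so sigma^4 = 400.
I = 1/(2*400) = 1/800 = 0.001250

0.001250


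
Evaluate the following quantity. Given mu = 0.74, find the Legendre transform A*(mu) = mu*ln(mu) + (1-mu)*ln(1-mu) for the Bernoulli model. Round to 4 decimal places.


Legendre transform for Bernoulli:
A*(mu) = mu*log(mu) + (1-mu)*log(1-mu).
mu = 0.74, 1-mu = 0.26.
mu*log(mu) = 0.74*log(0.74) = -0.222818.
(1-mu)*log(1-mu) = 0.26*log(0.26) = -0.350239.
A* = -0.222818 + -0.350239 = -0.5731

-0.5731


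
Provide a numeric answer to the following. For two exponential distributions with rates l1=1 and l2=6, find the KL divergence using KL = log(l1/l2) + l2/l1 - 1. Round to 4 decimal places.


KL divergence for exponential family:
KL = log(l1/l2) + l2/l1 - 1.
log(1/6) = -1.791759.
6/1 = 6.0.
KL = -1.791759 + 6.0 - 1 = 3.2082

3.2082


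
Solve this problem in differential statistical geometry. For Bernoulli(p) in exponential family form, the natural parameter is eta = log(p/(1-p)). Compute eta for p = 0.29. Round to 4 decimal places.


Natural parameter for Bernoulli: eta = log(p/(1-p)).
p = 0.29, 1-p = 0.71.
p/(1-p) = 0.408451.
eta = log(0.408451) = -0.8954

-0.8954


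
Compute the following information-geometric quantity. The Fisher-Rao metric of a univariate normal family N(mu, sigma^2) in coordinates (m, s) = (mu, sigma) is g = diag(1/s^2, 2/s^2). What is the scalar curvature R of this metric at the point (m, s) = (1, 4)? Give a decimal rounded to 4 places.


The metric has the form g = (A dm^2 + B ds^2)/s^2 with A = 1, B = 2.
Substitute u = sqrt(A/B)*m: g = B*(du^2 + ds^2)/s^2, i.e. B times the
Poincare upper half-plane metric, which has constant Gaussian curvature -1.
Scaling a 2D metric by a constant c divides the Gaussian curvature by c,
so K = -1/B = -1/(2) = -0.5000 everywhere (the point (m, s) = (1, 4) is irrelevant:
the curvature is constant).
Scalar curvature in dimension 2: R = 2K = -2/(2) = -1.0000.

-1.0000


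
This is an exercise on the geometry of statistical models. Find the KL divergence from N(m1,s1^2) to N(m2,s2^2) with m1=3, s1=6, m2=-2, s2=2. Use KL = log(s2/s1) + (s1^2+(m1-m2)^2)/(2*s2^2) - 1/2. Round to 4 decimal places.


KL divergence between normal distributions:
KL = log(s2/s1) + (s1^2 + (m1-m2)^2)/(2*s2^2) - 1/2.
log(2/6) = -1.098612.
(6^2 + (3--2)^2)/(2*2^2) = (36 + 25)/8 = 7.625.
KL = -1.098612 + 7.625 - 0.5 = 6.0264

6.0264


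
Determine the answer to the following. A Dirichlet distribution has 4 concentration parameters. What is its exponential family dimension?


Exponential family dimension calculation:
Dirichlet with 4 components has 4 natural parameters.

4


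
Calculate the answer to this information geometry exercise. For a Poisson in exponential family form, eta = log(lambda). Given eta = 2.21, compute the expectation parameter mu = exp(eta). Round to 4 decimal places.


Expectation parameter for Poisson exponential family:
mu = exp(eta).
eta = 2.21.
mu = exp(2.21) = 9.1157

9.1157


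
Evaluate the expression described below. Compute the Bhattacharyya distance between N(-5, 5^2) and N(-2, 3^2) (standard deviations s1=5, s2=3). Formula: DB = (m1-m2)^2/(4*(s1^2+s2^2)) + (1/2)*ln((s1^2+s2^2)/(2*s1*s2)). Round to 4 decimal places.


Bhattacharyya distance between two Gaussians:
DB = (m1-m2)^2/(4*(s1^2+s2^2)) + (1/2)*ln((s1^2+s2^2)/(2*s1*s2)).
(m1-m2)^2 = (-3)^2 = 9.
s1^2+s2^2 = 25 + 9 = 34.
term1 = 9/136 = 0.066176.
term2 = 0.5*ln(34/30.0) = 0.062582.
DB = 0.066176 + 0.062582 = 0.1288

0.1288


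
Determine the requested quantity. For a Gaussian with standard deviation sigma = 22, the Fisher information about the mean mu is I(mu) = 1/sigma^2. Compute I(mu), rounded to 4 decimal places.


The Fisher information for the mean of a normal distribution is I(mu) = 1/sigma^2.
sigma = 22, so sigma^2 = 484.
I(mu) = 1/484 = 0.0021

0.0021


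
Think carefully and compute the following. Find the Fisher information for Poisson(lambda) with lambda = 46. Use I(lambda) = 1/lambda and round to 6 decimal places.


Fisher information for Poisson: I(lambda) = 1/lambda.
lambda = 46.
I(lambda) = 1/46 = 0.021739

0.021739


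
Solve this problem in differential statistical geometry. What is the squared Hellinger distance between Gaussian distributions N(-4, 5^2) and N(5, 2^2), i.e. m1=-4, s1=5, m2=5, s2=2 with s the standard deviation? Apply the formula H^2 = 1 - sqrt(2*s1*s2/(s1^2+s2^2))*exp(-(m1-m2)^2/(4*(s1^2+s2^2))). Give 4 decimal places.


Squared Hellinger distance for Gaussians:
H^2 = 1 - sqrt(2*s1*s2/(s1^2+s2^2)) * exp(-(m1-m2)^2/(4*(s1^2+s2^2))).
s1^2 = 25, s2^2 = 4, s1^2+s2^2 = 29.
sqrt(2*5*2/(29)) = 0.830455.
(m1-m2)^2 = (-9)^2 = 81.
exp(-81/(4*29)) = exp(-0.698276) = 0.497442.
H^2 = 1 - 0.830455*0.497442 = 0.5869

0.5869


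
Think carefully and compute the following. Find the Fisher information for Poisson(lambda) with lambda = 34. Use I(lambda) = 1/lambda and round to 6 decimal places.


Fisher information for Poisson: I(lambda) = 1/lambda.
lambda = 34.
I(lambda) = 1/34 = 0.029412

0.029412


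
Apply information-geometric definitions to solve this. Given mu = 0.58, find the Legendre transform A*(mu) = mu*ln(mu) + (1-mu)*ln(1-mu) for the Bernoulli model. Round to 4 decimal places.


Legendre transform for Bernoulli:
A*(mu) = mu*log(mu) + (1-mu)*log(1-mu).
mu = 0.58, 1-mu = 0.42.
mu*log(mu) = 0.58*log(0.58) = -0.315942.
(1-mu)*log(1-mu) = 0.42*log(0.42) = -0.36435.
A* = -0.315942 + -0.36435 = -0.6803

-0.6803


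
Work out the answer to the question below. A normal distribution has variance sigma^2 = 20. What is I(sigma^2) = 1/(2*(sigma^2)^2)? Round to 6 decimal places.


Fisher information for variance: I(sigma^2) = 1/(2*sigma^4).
sigma^2 = 20, so sigma^4 = 400.
I = 1/(2*400) = 1/800 = 0.001250

0.001250


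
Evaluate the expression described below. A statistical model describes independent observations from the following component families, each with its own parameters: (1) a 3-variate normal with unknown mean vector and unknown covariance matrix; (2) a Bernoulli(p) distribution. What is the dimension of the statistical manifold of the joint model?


The dimension of a statistical manifold equals the number of free
(independent) real parameters of the model. For a product of independent
blocks the parameter counts add.
- 3-variate normal: 3 (mean) + 3*4/2 = 6 (symmetric covariance) = 9.
- Bernoulli (p): 1.
Total = 9 + 1 = 10.
Dimension = 10

10


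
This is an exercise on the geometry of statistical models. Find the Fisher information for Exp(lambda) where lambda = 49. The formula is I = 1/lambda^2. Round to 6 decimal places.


Fisher information for exponential: I(lambda) = 1/lambda^2.
lambda = 49, lambda^2 = 2401.
I = 1/2401 = 0.000416

0.000416


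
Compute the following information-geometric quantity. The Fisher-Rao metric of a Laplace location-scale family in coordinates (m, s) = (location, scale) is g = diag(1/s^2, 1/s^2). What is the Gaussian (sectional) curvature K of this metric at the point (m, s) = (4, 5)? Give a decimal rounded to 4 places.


The metric has the form g = (A dm^2 + B ds^2)/s^2 with A = 1, B = 1.
Substitute u = sqrt(A/B)*m: g = B*(du^2 + ds^2)/s^2, i.e. B times the
Poincare upper half-plane metric, which has constant Gaussian curvature -1.
Scaling a 2D metric by a constant c divides the Gaussian curvature by c,
so K = -1/B = -1/(1) = -1.0000 everywhere (the point (m, s) = (4, 5) is irrelevant:
the curvature is constant).
The requested Gaussian curvature is K = -1.0000.

-1.0000


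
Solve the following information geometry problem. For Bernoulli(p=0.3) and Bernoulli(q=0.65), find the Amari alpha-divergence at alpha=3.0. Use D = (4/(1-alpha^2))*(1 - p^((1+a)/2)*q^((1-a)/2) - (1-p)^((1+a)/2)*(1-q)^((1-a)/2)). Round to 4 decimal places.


Amari alpha-divergence:
D = (4/(1-alpha^2))*(1 - p^((1+a)/2)*q^((1-a)/2) - (1-p)^((1+a)/2)*(1-q)^((1-a)/2)).
alpha = 3.0, p = 0.3, q = 0.65.
e1 = (1+alpha)/2 = 2.0, e2 = (1-alpha)/2 = -1.0.
t1 = p^e1 * q^e2 = 0.3^2.0 * 0.65^-1.0 = 0.138462.
t2 = (1-p)^e1 * (1-q)^e2 = 0.7^2.0 * 0.35^-1.0 = 1.4.
4/(1-alpha^2) = -0.5.
D = -0.5*(1 - 0.138462 - 1.4) = 0.2692

0.2692


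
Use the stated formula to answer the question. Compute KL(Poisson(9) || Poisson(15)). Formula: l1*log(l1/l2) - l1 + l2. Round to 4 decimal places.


KL divergence for Poisson:
KL = l1*log(l1/l2) - l1 + l2.
l1 = 9, l2 = 15.
log(9/15) = -0.510826.
l1*log(l1/l2) = 9 * -0.510826 = -4.597431.
KL = -4.597431 - 9 + 15 = 1.4026

1.4026


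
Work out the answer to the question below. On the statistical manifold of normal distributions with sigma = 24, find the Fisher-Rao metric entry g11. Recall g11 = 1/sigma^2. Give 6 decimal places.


For the 2-parameter normal family, the Fisher metric has:
  g11 = 1/sigma^2, g22 = 2/sigma^2.
sigma = 24, sigma^2 = 576.
g11 = 0.001736

0.001736


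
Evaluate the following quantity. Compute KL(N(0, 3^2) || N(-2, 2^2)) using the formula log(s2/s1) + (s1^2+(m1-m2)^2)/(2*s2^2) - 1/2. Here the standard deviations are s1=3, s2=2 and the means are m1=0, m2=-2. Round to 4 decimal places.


KL divergence between normal distributions:
KL = log(s2/s1) + (s1^2 + (m1-m2)^2)/(2*s2^2) - 1/2.
log(2/3) = -0.405465.
(3^2 + (0--2)^2)/(2*2^2) = (9 + 4)/8 = 1.625.
KL = -0.405465 + 1.625 - 0.5 = 0.7195

0.7195


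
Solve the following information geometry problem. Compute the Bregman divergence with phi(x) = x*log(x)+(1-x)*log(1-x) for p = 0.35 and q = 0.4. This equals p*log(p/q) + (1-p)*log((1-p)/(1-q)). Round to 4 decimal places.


Bregman divergence with negative entropy generator:
D = p*log(p/q) + (1-p)*log((1-p)/(1-q)).
p = 0.35, q = 0.4.
p*log(p/q) = 0.35*log(0.35/0.4) = -0.046736.
(1-p)*log((1-p)/(1-q)) = 0.65*log(0.65/0.6) = 0.052028.
D = -0.046736 + 0.052028 = 0.0053

0.0053


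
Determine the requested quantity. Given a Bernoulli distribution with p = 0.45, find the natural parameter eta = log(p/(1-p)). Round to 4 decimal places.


Natural parameter for Bernoulli: eta = log(p/(1-p)).
p = 0.45, 1-p = 0.55.
p/(1-p) = 0.818182.
eta = log(0.818182) = -0.2007

-0.2007


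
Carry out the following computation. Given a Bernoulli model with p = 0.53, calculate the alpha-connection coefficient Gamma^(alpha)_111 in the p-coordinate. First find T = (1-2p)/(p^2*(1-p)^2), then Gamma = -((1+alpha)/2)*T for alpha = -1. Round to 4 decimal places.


Skewness (Amari-Chentsov) tensor: T = (1-2p)/(p^2*(1-p)^2).
p = 0.53, 1-2p = -0.06, p^2 = 0.2809, (1-p)^2 = 0.2209.
T = -0.06/(0.2809 * 0.2209) = -0.96695.
In the p-coordinate, Gamma^(alpha) = Gamma^(0) - (alpha/2)*T with Gamma^(0) = (1/2)*g'(p) = -T/2,
so Gamma^(alpha) = -((1+alpha)/2)*T.
alpha = -1, -(1+alpha)/2 = 0.0.
Gamma = 0.0 * -0.96695 = 0.0000

0.0000


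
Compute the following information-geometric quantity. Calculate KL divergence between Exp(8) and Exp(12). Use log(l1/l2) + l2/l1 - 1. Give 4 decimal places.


KL divergence for exponential family:
KL = log(l1/l2) + l2/l1 - 1.
log(8/12) = -0.405465.
12/8 = 1.5.
KL = -0.405465 + 1.5 - 1 = 0.0945

0.0945


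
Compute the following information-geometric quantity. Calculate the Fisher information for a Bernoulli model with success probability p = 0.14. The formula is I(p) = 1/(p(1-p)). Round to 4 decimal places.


For Bernoulli(p), Fisher information is I(p) = 1/(p*(1-p)).
p = 0.14, 1-p = 0.86.
p*(1-p) = 0.1204.
I(p) = 1/0.1204 = 8.3056

8.3056


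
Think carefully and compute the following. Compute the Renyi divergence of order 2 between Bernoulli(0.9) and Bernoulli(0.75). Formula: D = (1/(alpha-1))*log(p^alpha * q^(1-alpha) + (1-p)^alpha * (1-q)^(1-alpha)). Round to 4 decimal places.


Renyi divergence of order alpha between Bernoulli distributions:
D = (1/(alpha-1))*log(p^alpha * q^(1-alpha) + (1-p)^alpha * (1-q)^(1-alpha)).
alpha = 2, p = 0.9, q = 0.75.
p^alpha * q^(1-alpha) = 0.9^2 * 0.75^-1 = 1.08.
(1-p)^alpha * (1-q)^(1-alpha) = 0.1^2 * 0.25^-1 = 0.04.
sum = 1.08 + 0.04 = 1.12.
D = (1/1)*log(1.12) = 0.1133

0.1133


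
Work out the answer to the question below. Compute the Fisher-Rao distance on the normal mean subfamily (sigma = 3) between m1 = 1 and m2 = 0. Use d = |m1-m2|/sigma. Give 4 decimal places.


On the fixed-variance normal subfamily, geodesic distance = |m1-m2|/sigma.
|1 - 0| = 1.
sigma = 3.
d = 1/3 = 0.3333

0.3333


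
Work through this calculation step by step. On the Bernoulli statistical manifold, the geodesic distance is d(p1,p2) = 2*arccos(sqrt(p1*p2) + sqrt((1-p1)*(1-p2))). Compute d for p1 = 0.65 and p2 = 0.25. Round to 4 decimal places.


Geodesic distance on Bernoulli manifold:
d(p1,p2) = 2*arccos(sqrt(p1*p2) + sqrt((1-p1)*(1-p2))).
sqrt(p1*p2) = sqrt(0.65*0.25) = 0.403113.
sqrt((1-p1)*(1-p2)) = sqrt(0.35*0.75) = 0.512348.
arg = 0.403113 + 0.512348 = 0.91546.
d = 2*arccos(0.91546) = 0.8283

0.8283


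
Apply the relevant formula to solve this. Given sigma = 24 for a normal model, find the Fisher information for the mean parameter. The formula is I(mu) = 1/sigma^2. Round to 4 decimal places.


The Fisher information for the mean of a normal distribution is I(mu) = 1/sigma^2.
sigma = 24, so sigma^2 = 576.
I(mu) = 1/576 = 0.0017

0.0017


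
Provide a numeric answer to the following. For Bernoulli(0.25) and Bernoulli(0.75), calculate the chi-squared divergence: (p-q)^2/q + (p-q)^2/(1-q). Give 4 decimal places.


Chi-squared divergence between Bernoulli distributions:
chi^2 = (p-q)^2/q + (p-q)^2/(1-q).
p = 0.25, q = 0.75, p-q = -0.5.
(p-q)^2 = 0.25.
term1 = 0.25/0.75 = 0.333333.
term2 = 0.25/0.25 = 1.0.
chi^2 = 0.333333 + 1.0 = 1.3333

1.3333


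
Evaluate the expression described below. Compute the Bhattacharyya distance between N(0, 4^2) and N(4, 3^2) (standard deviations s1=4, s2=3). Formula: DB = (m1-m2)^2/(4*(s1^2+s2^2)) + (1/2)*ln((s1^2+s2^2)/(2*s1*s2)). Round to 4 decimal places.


Bhattacharyya distance between two Gaussians:
DB = (m1-m2)^2/(4*(s1^2+s2^2)) + (1/2)*ln((s1^2+s2^2)/(2*s1*s2)).
(m1-m2)^2 = (-4)^2 = 16.
s1^2+s2^2 = 16 + 9 = 25.
term1 = 16/100 = 0.16.
term2 = 0.5*ln(25/24.0) = 0.020411.
DB = 0.16 + 0.020411 = 0.1804

0.1804


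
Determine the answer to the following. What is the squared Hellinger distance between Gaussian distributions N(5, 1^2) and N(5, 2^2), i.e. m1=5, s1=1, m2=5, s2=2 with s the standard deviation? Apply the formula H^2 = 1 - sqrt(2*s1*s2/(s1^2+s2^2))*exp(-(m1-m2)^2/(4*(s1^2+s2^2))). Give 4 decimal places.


Squared Hellinger distance for Gaussians:
H^2 = 1 - sqrt(2*s1*s2/(s1^2+s2^2)) * exp(-(m1-m2)^2/(4*(s1^2+s2^2))).
s1^2 = 1, s2^2 = 4, s1^2+s2^2 = 5.
sqrt(2*1*2/(5)) = 0.894427.
(m1-m2)^2 = (0)^2 = 0.
exp(-0/(4*5)) = exp(0.0) = 1.0.
H^2 = 1 - 0.894427*1.0 = 0.1056

0.1056


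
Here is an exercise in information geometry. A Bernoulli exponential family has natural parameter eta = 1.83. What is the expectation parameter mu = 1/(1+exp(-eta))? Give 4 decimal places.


Dual coordinate (expectation parameter) for Bernoulli:
mu = 1/(1+exp(-eta)).
eta = 1.83.
exp(-eta) = exp(-1.83) = 0.160414.
mu = 1/(1+0.160414) = 0.8618

0.8618


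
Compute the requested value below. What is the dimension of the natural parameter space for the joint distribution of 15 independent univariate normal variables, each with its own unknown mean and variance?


Exponential family dimension calculation:
Each univariate normal has two natural parameters (mu/sigma^2 and -1/(2 sigma^2)).
With 15 independent components, dim = 2 * 15 = 30.

30


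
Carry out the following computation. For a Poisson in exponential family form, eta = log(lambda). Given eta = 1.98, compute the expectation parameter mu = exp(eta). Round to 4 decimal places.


Expectation parameter for Poisson exponential family:
mu = exp(eta).
eta = 1.98.
mu = exp(1.98) = 7.2427

7.2427


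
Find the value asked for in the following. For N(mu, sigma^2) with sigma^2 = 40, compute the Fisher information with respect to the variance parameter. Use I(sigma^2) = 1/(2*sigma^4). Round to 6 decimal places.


Fisher information for variance: I(sigma^2) = 1/(2*sigma^4).
sigma^2 = 40, so sigma^4 = 1600.
I = 1/(2*1600) = 1/3200 = 0.000313

0.000313


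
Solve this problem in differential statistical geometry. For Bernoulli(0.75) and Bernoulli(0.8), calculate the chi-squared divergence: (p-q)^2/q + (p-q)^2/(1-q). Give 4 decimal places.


Chi-squared divergence between Bernoulli distributions:
chi^2 = (p-q)^2/q + (p-q)^2/(1-q).
p = 0.75, q = 0.8, p-q = -0.05.
(p-q)^2 = 0.0025.
term1 = 0.0025/0.8 = 0.003125.
term2 = 0.0025/0.2 = 0.0125.
chi^2 = 0.003125 + 0.0125 = 0.0156

0.0156


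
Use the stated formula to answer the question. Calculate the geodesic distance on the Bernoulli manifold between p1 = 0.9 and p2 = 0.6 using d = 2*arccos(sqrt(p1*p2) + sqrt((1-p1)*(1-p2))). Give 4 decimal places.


Geodesic distance on Bernoulli manifold:
d(p1,p2) = 2*arccos(sqrt(p1*p2) + sqrt((1-p1)*(1-p2))).
sqrt(p1*p2) = sqrt(0.9*0.6) = 0.734847.
sqrt((1-p1)*(1-p2)) = sqrt(0.1*0.4) = 0.2.
arg = 0.734847 + 0.2 = 0.934847.
d = 2*arccos(0.934847) = 0.7259

0.7259


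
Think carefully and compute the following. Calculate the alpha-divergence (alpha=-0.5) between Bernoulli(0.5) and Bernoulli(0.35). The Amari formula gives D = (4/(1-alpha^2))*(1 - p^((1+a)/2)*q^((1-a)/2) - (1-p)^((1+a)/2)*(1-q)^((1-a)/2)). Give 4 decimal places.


Amari alpha-divergence:
D = (4/(1-alpha^2))*(1 - p^((1+a)/2)*q^((1-a)/2) - (1-p)^((1+a)/2)*(1-q)^((1-a)/2)).
alpha = -0.5, p = 0.5, q = 0.35.
e1 = (1+alpha)/2 = 0.25, e2 = (1-alpha)/2 = 0.75.
t1 = p^e1 * q^e2 = 0.5^0.25 * 0.35^0.75 = 0.382643.
t2 = (1-p)^e1 * (1-q)^e2 = 0.5^0.25 * 0.65^0.75 = 0.608734.
4/(1-alpha^2) = 5.333333.
D = 5.333333*(1 - 0.382643 - 0.608734) = 0.0460

0.0460


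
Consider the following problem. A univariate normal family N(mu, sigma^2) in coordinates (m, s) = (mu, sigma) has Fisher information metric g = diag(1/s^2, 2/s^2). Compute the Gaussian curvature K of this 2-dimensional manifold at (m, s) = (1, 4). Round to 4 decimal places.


The metric has the form g = (A dm^2 + B ds^2)/s^2 with A = 1, B = 2.
Substitute u = sqrt(A/B)*m: g = B*(du^2 + ds^2)/s^2, i.e. B times the
Poincare upper half-plane metric, which has constant Gaussian curvature -1.
Scaling a 2D metric by a constant c divides the Gaussian curvature by c,
so K = -1/B = -1/(2) = -0.5000 everywhere (the point (m, s) = (1, 4) is irrelevant:
the curvature is constant).
The requested Gaussian curvature is K = -0.5000.

-0.5000


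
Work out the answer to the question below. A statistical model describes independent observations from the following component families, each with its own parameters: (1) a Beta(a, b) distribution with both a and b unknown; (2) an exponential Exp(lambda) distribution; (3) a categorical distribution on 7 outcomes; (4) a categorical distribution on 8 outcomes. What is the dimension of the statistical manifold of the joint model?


The dimension of a statistical manifold equals the number of free
(independent) real parameters of the model. For a product of independent
blocks the parameter counts add.
- Beta (a, b): 2.
- exponential (lambda): 1.
- categorical on 7 outcomes (probabilities sum to 1): 7-1 = 6.
- categorical on 8 outcomes (probabilities sum to 1): 8-1 = 7.
Total = 2 + 1 + 6 + 7 = 16.
Dimension = 16

16


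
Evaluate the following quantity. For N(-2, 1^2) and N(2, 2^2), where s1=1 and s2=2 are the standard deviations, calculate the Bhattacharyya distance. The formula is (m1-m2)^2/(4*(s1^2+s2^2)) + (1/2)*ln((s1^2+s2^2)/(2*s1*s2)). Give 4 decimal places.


Bhattacharyya distance between two Gaussians:
DB = (m1-m2)^2/(4*(s1^2+s2^2)) + (1/2)*ln((s1^2+s2^2)/(2*s1*s2)).
(m1-m2)^2 = (-4)^2 = 16.
s1^2+s2^2 = 1 + 4 = 5.
term1 = 16/20 = 0.8.
term2 = 0.5*ln(5/4.0) = 0.111572.
DB = 0.8 + 0.111572 = 0.9116

0.9116


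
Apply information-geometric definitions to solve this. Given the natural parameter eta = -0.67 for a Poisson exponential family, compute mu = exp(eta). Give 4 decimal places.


Expectation parameter for Poisson exponential family:
mu = exp(eta).
eta = -0.67.
mu = exp(-0.67) = 0.5117

0.5117


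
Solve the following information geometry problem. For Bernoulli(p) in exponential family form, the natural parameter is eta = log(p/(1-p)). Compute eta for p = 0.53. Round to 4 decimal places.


Natural parameter for Bernoulli: eta = log(p/(1-p)).
p = 0.53, 1-p = 0.47.
p/(1-p) = 1.12766.
eta = log(1.12766) = 0.1201

0.1201


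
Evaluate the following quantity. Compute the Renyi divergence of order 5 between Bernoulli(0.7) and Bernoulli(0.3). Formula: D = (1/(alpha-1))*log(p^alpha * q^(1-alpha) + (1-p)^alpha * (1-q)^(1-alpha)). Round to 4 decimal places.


Renyi divergence of order alpha between Bernoulli distributions:
D = (1/(alpha-1))*log(p^alpha * q^(1-alpha) + (1-p)^alpha * (1-q)^(1-alpha)).
alpha = 5, p = 0.7, q = 0.3.
p^alpha * q^(1-alpha) = 0.7^5 * 0.3^-4 = 20.749383.
(1-p)^alpha * (1-q)^(1-alpha) = 0.3^5 * 0.7^-4 = 0.010121.
sum = 20.749383 + 0.010121 = 20.759503.
D = (1/4)*log(20.759503) = 0.7583

0.7583


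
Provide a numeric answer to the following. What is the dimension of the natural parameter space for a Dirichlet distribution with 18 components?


Exponential family dimension calculation:
Dirichlet with 18 components has 18 natural parameters.

18


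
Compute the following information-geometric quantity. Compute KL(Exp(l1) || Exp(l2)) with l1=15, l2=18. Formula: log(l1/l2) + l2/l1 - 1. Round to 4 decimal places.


KL divergence for exponential family:
KL = log(l1/l2) + l2/l1 - 1.
log(15/18) = -0.182322.
18/15 = 1.2.
KL = -0.182322 + 1.2 - 1 = 0.0177

0.0177


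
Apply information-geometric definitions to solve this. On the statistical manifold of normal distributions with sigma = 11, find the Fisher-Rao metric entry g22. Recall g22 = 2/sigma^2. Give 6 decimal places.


For the 2-parameter normal family, the Fisher metric has:
  g11 = 1/sigma^2, g22 = 2/sigma^2.
sigma = 11, sigma^2 = 121.
g22 = 0.016529

0.016529


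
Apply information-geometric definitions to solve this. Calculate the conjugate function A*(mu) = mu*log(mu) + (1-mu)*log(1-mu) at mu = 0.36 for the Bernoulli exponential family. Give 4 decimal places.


Legendre transform for Bernoulli:
A*(mu) = mu*log(mu) + (1-mu)*log(1-mu).
mu = 0.36, 1-mu = 0.64.
mu*log(mu) = 0.36*log(0.36) = -0.367794.
(1-mu)*log(1-mu) = 0.64*log(0.64) = -0.285624.
A* = -0.367794 + -0.285624 = -0.6534

-0.6534


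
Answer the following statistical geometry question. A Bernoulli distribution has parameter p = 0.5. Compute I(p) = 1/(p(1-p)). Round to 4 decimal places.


For Bernoulli(p), Fisher information is I(p) = 1/(p*(1-p)).
p = 0.5, 1-p = 0.5.
p*(1-p) = 0.25.
I(p) = 1/0.25 = 4.0000

4.0000


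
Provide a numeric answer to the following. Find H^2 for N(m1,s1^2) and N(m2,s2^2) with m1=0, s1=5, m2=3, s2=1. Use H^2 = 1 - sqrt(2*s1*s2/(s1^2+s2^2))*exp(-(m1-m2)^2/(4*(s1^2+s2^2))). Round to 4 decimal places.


Squared Hellinger distance for Gaussians:
H^2 = 1 - sqrt(2*s1*s2/(s1^2+s2^2)) * exp(-(m1-m2)^2/(4*(s1^2+s2^2))).
s1^2 = 25, s2^2 = 1, s1^2+s2^2 = 26.
sqrt(2*5*1/(26)) = 0.620174.
(m1-m2)^2 = (-3)^2 = 9.
exp(-9/(4*26)) = exp(-0.086538) = 0.9171.
H^2 = 1 - 0.620174*0.9171 = 0.4312

0.4312


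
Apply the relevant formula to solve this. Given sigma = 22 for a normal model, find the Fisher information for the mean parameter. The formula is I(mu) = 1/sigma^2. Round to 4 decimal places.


The Fisher information for the mean of a normal distribution is I(mu) = 1/sigma^2.
sigma = 22, so sigma^2 = 484.
I(mu) = 1/484 = 0.0021

0.0021


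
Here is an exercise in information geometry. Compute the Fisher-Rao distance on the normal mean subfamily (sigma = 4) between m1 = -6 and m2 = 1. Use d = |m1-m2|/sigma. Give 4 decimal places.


On the fixed-variance normal subfamily, geodesic distance = |m1-m2|/sigma.
|-6 - 1| = 7.
sigma = 4.
d = 7/4 = 1.7500

1.7500


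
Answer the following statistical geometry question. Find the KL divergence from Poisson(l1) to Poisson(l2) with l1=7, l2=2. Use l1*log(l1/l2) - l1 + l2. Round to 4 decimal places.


KL divergence for Poisson:
KL = l1*log(l1/l2) - l1 + l2.
l1 = 7, l2 = 2.
log(7/2) = 1.252763.
l1*log(l1/l2) = 7 * 1.252763 = 8.769341.
KL = 8.769341 - 7 + 2 = 3.7693

3.7693


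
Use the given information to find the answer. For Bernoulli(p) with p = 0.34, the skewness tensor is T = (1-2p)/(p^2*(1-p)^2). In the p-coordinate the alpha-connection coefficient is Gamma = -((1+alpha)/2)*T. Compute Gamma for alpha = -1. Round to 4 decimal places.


Skewness (Amari-Chentsov) tensor: T = (1-2p)/(p^2*(1-p)^2).
p = 0.34, 1-2p = 0.32, p^2 = 0.1156, (1-p)^2 = 0.4356.
T = 0.32/(0.1156 * 0.4356) = 6.354835.
In the p-coordinate, Gamma^(alpha) = Gamma^(0) - (alpha/2)*T with Gamma^(0) = (1/2)*g'(p) = -T/2,
so Gamma^(alpha) = -((1+alpha)/2)*T.
alpha = -1, -(1+alpha)/2 = 0.0.
Gamma = 0.0 * 6.354835 = 0.0000

0.0000


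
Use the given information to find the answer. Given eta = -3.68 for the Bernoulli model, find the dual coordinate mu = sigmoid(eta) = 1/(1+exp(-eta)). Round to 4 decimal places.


Dual coordinate (expectation parameter) for Bernoulli:
mu = 1/(1+exp(-eta)).
eta = -3.68.
exp(-eta) = exp(3.68) = 39.646394.
mu = 1/(1+39.646394) = 0.0246

0.0246


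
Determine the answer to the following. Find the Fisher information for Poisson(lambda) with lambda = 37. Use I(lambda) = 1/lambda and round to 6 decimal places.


Fisher information for Poisson: I(lambda) = 1/lambda.
lambda = 37.
I(lambda) = 1/37 = 0.027027

0.027027


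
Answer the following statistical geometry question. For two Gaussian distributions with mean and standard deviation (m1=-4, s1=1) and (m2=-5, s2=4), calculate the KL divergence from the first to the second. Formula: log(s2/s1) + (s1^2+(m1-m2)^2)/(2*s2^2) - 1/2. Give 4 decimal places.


KL divergence between normal distributions:
KL = log(s2/s1) + (s1^2 + (m1-m2)^2)/(2*s2^2) - 1/2.
log(4/1) = 1.386294.
(1^2 + (-4--5)^2)/(2*4^2) = (1 + 1)/32 = 0.0625.
KL = 1.386294 + 0.0625 - 0.5 = 0.9488

0.9488


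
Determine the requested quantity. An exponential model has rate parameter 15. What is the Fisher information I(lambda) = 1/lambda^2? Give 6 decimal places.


Fisher information for exponential: I(lambda) = 1/lambda^2.
lambda = 15, lambda^2 = 225.
I = 1/225 = 0.004444

0.004444


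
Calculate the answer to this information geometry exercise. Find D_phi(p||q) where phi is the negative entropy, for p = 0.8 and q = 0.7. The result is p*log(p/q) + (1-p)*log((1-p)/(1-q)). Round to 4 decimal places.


Bregman divergence with negative entropy generator:
D = p*log(p/q) + (1-p)*log((1-p)/(1-q)).
p = 0.8, q = 0.7.
p*log(p/q) = 0.8*log(0.8/0.7) = 0.106825.
(1-p)*log((1-p)/(1-q)) = 0.2*log(0.2/0.3) = -0.081093.
D = 0.106825 + -0.081093 = 0.0257

0.0257


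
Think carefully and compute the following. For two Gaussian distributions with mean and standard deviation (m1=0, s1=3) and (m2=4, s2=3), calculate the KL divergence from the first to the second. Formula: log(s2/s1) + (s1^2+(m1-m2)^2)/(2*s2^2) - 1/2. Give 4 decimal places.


KL divergence between normal distributions:
KL = log(s2/s1) + (s1^2 + (m1-m2)^2)/(2*s2^2) - 1/2.
log(3/3) = 0.0.
(3^2 + (0-4)^2)/(2*3^2) = (9 + 16)/18 = 1.388889.
KL = 0.0 + 1.388889 - 0.5 = 0.8889

0.8889


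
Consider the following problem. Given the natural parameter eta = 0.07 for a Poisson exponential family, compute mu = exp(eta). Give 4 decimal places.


Expectation parameter for Poisson exponential family:
mu = exp(eta).
eta = 0.07.
mu = exp(0.07) = 1.0725

1.0725


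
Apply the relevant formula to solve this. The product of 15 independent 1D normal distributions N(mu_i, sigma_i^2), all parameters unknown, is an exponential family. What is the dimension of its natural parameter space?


Exponential family dimension calculation:
Each univariate normal has two natural parameters (mu/sigma^2 and -1/(2 sigma^2)).
With 15 independent components, dim = 2 * 15 = 30.

30


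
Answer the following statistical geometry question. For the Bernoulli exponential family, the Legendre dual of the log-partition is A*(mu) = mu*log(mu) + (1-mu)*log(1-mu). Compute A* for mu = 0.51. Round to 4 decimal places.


Legendre transform for Bernoulli:
A*(mu) = mu*log(mu) + (1-mu)*log(1-mu).
mu = 0.51, 1-mu = 0.49.
mu*log(mu) = 0.51*log(0.51) = -0.343406.
(1-mu)*log(1-mu) = 0.49*log(0.49) = -0.349541.
A* = -0.343406 + -0.349541 = -0.6929

-0.6929


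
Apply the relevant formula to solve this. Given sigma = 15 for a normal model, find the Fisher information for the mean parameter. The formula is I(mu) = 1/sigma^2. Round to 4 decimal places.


The Fisher information for the mean of a normal distribution is I(mu) = 1/sigma^2.
sigma = 15, so sigma^2 = 225.
I(mu) = 1/225 = 0.0044

0.0044


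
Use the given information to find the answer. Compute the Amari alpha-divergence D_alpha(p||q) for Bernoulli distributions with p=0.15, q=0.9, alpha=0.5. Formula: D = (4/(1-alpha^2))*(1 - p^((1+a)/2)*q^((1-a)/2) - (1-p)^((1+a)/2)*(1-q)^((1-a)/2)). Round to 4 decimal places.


Amari alpha-divergence:
D = (4/(1-alpha^2))*(1 - p^((1+a)/2)*q^((1-a)/2) - (1-p)^((1+a)/2)*(1-q)^((1-a)/2)).
alpha = 0.5, p = 0.15, q = 0.9.
e1 = (1+alpha)/2 = 0.75, e2 = (1-alpha)/2 = 0.25.
t1 = p^e1 * q^e2 = 0.15^0.75 * 0.9^0.25 = 0.234763.
t2 = (1-p)^e1 * (1-q)^e2 = 0.85^0.75 * 0.1^0.25 = 0.497811.
4/(1-alpha^2) = 5.333333.
D = 5.333333*(1 - 0.234763 - 0.497811) = 1.4263

1.4263


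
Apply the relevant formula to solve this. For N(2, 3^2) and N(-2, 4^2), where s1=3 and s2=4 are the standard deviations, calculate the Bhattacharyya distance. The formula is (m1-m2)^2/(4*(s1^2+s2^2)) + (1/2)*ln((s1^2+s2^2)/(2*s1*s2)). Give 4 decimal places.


Bhattacharyya distance between two Gaussians:
DB = (m1-m2)^2/(4*(s1^2+s2^2)) + (1/2)*ln((s1^2+s2^2)/(2*s1*s2)).
(m1-m2)^2 = (4)^2 = 16.
s1^2+s2^2 = 9 + 16 = 25.
term1 = 16/100 = 0.16.
term2 = 0.5*ln(25/24.0) = 0.020411.
DB = 0.16 + 0.020411 = 0.1804

0.1804


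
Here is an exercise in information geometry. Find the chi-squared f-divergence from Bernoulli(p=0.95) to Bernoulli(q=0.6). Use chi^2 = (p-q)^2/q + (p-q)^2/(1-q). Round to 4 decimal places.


Chi-squared divergence between Bernoulli distributions:
chi^2 = (p-q)^2/q + (p-q)^2/(1-q).
p = 0.95, q = 0.6, p-q = 0.35.
(p-q)^2 = 0.1225.
term1 = 0.1225/0.6 = 0.204167.
term2 = 0.1225/0.4 = 0.30625.
chi^2 = 0.204167 + 0.30625 = 0.5104

0.5104


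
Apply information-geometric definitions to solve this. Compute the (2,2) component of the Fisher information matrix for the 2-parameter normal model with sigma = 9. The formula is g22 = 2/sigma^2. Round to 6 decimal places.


For the 2-parameter normal family, the Fisher metric has:
  g11 = 1/sigma^2, g22 = 2/sigma^2.
sigma = 9, sigma^2 = 81.
g22 = 0.024691

0.024691


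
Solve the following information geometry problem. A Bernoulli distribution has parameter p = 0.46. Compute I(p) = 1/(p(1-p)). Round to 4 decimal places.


For Bernoulli(p), Fisher information is I(p) = 1/(p*(1-p)).
p = 0.46, 1-p = 0.54.
p*(1-p) = 0.2484.
I(p) = 1/0.2484 = 4.0258

4.0258


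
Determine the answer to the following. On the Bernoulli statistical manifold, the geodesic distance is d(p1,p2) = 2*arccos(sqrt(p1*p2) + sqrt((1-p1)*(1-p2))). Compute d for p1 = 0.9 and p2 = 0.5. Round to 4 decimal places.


Geodesic distance on Bernoulli manifold:
d(p1,p2) = 2*arccos(sqrt(p1*p2) + sqrt((1-p1)*(1-p2))).
sqrt(p1*p2) = sqrt(0.9*0.5) = 0.67082.
sqrt((1-p1)*(1-p2)) = sqrt(0.1*0.5) = 0.223607.
arg = 0.67082 + 0.223607 = 0.894427.
d = 2*arccos(0.894427) = 0.9273

0.9273


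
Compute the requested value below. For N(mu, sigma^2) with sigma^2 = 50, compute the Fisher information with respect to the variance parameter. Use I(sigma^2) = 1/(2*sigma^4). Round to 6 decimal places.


Fisher information for variance: I(sigma^2) = 1/(2*sigma^4).
sigma^2 = 50, so sigma^4 = 2500.
I = 1/(2*2500) = 1/5000 = 0.000200

0.000200


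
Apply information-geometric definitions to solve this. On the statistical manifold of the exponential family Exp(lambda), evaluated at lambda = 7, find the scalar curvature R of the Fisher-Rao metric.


This family has a single free parameter, so its statistical manifold
is 1-dimensional. The Riemann curvature tensor of any 1-dimensional
Riemannian manifold vanishes identically, so R = 0.

0


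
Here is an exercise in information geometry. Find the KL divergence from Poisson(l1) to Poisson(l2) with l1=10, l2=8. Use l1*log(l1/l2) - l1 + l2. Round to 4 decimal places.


KL divergence for Poisson:
KL = l1*log(l1/l2) - l1 + l2.
l1 = 10, l2 = 8.
log(10/8) = 0.223144.
l1*log(l1/l2) = 10 * 0.223144 = 2.231436.
KL = 2.231436 - 10 + 8 = 0.2314

0.2314


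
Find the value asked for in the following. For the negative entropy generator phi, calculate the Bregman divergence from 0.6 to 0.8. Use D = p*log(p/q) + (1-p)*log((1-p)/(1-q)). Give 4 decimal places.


Bregman divergence with negative entropy generator:
D = p*log(p/q) + (1-p)*log((1-p)/(1-q)).
p = 0.6, q = 0.8.
p*log(p/q) = 0.6*log(0.6/0.8) = -0.172609.
(1-p)*log((1-p)/(1-q)) = 0.4*log(0.4/0.2) = 0.277259.
D = -0.172609 + 0.277259 = 0.1046

0.1046
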